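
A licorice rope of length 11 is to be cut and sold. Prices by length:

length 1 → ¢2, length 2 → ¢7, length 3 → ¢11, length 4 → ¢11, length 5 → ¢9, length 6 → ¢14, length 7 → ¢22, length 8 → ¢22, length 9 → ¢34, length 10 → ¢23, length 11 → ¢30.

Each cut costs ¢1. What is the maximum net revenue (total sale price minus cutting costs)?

Let v[k] be the best obtainable value from length k. For each k, try every first piece i and keep the best of price[i] + v[k−i] minus the 1 cut fee when i<k.
v[1] = 2
v[2] = max(2+2-1, 7+0) = 7
v[3] = max(2+7-1, 7+2-1, 11+0) = 11
v[4] = max(2+11-1, 7+7-1, 11+2-1, 11+0) = 13
v[5] = max(2+13-1, 7+11-1, 11+7-1, 11+2-1, 9+0) = 17
v[6] = max(2+17-1, 7+13-1, 11+11-1, 11+7-1, 9+2-1, 14+0) = 21
v[7] = max(2+21-1, 7+17-1, 11+13-1, …, 14+2-1, 22+0) = 23
v[8] = max(2+23-1, 7+21-1, 11+17-1, …, 22+2-1, 22+0) = 27
v[9] = max(2+27-1, 7+23-1, 11+21-1, …, 22+2-1, 34+0) = 34
v[10] = max(2+34-1, 7+27-1, 11+23-1, …, 34+2-1, 23+0) = 35
v[11] = max(2+35-1, 7+34-1, 11+27-1, …, 23+2-1, 30+0) = 40
One optimal plan: pieces 9 + 2 (1 cut) → ¢41 − ¢1 = ¢40.

40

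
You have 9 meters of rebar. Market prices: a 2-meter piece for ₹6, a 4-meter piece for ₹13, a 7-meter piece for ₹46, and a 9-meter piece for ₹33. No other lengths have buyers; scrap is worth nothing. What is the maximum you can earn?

Let best[k] be the best obtainable value from length k. For each k, try every first piece i and keep the best of price[i] + best[k−i].
best[1] = 0
best[2] = 6
best[3] = 6
best[4] = max(6+6, 13+0) = 13
best[5] = max(6+6, 13+0) = 13
best[6] = max(6+13, 13+6) = 19
best[7] = max(6+13, 13+6, 46+0) = 46
best[8] = max(6+19, 13+13, 46+0) = 46
best[9] = max(6+46, 13+13, 46+6, 33+0) = 52
One optimal cutting: 7 + 2 → ₹52.

52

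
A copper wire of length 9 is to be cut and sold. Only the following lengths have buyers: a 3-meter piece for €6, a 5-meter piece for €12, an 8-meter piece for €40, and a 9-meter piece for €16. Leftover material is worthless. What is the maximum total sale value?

40

Build r[k] bottom-up: r[k] = max over allowed piece i of (p[i] + r[k−i]).
r[1] = 0
r[2] = 0
r[3] = 6
r[4] = 6
r[5] = max(6+0, 12+0) = 12
r[6] = max(6+6, 12+0) = 12
r[7] = max(6+6, 12+0) = 12
r[8] = max(6+12, 12+6, 40+0) = 40
r[9] = max(6+12, 12+6, 40+0, 16+0) = 40
One optimal cutting: pieces 8 with 1 meter of scrap → €40.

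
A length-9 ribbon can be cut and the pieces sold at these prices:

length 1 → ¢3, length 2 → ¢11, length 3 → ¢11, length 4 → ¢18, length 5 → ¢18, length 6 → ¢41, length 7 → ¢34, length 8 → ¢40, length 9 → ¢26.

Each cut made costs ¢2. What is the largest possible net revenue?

51

Build net[k] bottom-up: net[k] = max over allowed piece i of (p[i] + net[k−i]) − 2 per cut.
net[1] = 3
net[2] = 11
net[3] = 12  (first piece 1, then net[2]=11)
net[4] = 20  (first piece 2, then net[2]=11)
net[5] = 21  (first piece 1, then net[4]=20)
net[6] = 41
net[7] = 42  (first piece 1, then net[6]=41)
net[8] = 50  (first piece 2, then net[6]=41)
net[9] = 51  (first piece 1, then net[8]=50)
One optimal plan: pieces 6 + 2 + 1 (2 cuts) → ¢55 − ¢4 = ¢51.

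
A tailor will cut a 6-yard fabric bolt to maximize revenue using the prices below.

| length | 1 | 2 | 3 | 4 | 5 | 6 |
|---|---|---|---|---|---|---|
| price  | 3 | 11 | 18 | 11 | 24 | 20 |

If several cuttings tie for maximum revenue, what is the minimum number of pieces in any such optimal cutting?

2

Consider every possible first cut. r[k] is the best of p[i]+r[k−i] over all sellable i≤k.
r[1] = 3
r[2] = max(3+3, 11+0) = 11
r[3] = max(3+11, 11+3, 18+0) = 18
r[4] = max(3+18, 11+11, 18+3, 11+0) = 22
r[5] = max(3+22, 11+18, 18+11, 11+3, 24+0) = 29
r[6] = max(3+29, 11+22, 18+18, 11+11, 24+3, 20+0) = 36
Maximum revenue is $36.
Now minimize piece count subject to staying optimal: for each k, pieces[k] = 1 + min over i with p[i]+r[k−i]=r[k] of pieces[k−i].
pieces[3] = 1
pieces[4] = 2
pieces[5] = 2
pieces[6] = 2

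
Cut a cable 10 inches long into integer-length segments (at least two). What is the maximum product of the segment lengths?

36

Fill prod[k] for k=2..10: at each k try every first piece i and multiply by the better of (k−i) uncut or prod[k−i].
prod[2] = 1*max(1,0) = 1*1 = 1
prod[3] = 1*max(2,1) = 1*2 = 2
prod[4] = 2*max(2,1) = 2*2 = 4
prod[5] = 2*max(3,2) = 2*3 = 6
prod[6] = 3*max(3,2) = 3*3 = 9
prod[7] = 2*max(5,6) = 2*6 = 12
prod[8] = 2*max(6,9) = 2*9 = 18
prod[9] = 3*max(6,9) = 3*9 = 27
prod[10] = 2*max(8,18) = 2*18 = 36
One optimal split: 3 + 3 + 2 + 2; product 3*3*2*2 = 36.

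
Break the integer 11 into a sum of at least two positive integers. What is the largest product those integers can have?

Fill prod[k] for k=2..11: at each k try every first piece i and multiply by the better of (k−i) uncut or prod[k−i].
Small cases: prod[2]=1, prod[3]=2, prod[4]=4, prod[5]=6.
prod[6] = 3*max(3,2) = 3*3 = 9
prod[7] = 2*max(5,6) = 2*6 = 12
prod[8] = 2*max(6,9) = 2*9 = 18
prod[9] = 3*max(6,9) = 3*9 = 27
prod[10] = 2*max(8,18) = 2*18 = 36
prod[11] = 2*max(9,27) = 2*27 = 54
One optimal split: 3 + 3 + 3 + 2; product 3*3*3*2 = 54.

54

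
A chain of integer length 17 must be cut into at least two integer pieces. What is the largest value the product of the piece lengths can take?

486

Define P[k] = max over 1≤i<k of i · max(k−i, P[k−i]); the inner max lets the remainder stay uncut if that's better.
P[2] = 1·max(1,0) = 1·1 = 1
P[3] = 1·max(2,1) = 1·2 = 2
P[4] = 2·max(2,1) = 2·2 = 4
P[5] = 2·max(3,2) = 2·3 = 6
P[6] = 3·max(3,2) = 3·3 = 9
P[7] = 2·max(5,6) = 2·6 = 12
P[8] = 2·max(6,9) = 2·9 = 18
P[9] = 3·max(6,9) = 3·9 = 27
P[10] = 2·max(8,18) = 2·18 = 36
P[11] = 2·max(9,27) = 2·27 = 54
P[12] = 3·max(9,27) = 3·27 = 81
P[13] = 2·max(11,54) = 2·54 = 108
P[14] = 2·max(12,81) = 2·81 = 162
P[15] = 3·max(12,81) = 3·81 = 243
P[16] = 2·max(14,162) = 2·162 = 324
P[17] = 2·max(15,243) = 2·243 = 486
One optimal split: 3 + 3 + 3 + 3 + 3 + 2; product 3·3·3·3·3·2 = 486.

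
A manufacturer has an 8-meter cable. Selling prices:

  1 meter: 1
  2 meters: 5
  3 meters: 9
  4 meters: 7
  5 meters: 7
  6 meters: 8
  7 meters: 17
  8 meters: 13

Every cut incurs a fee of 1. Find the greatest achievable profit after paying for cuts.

21

Let v[k] be the best obtainable value from length k. For each k, try every first piece i and keep the best of price[i] + v[k−i] minus the 1 cut fee when i<k.
v[1] = 1
v[2] = max(1+1-1, 5+0) = 5
v[3] = max(1+5-1, 5+1-1, 9+0) = 9
v[4] = max(1+9-1, 5+5-1, 9+1-1, 7+0) = 9
v[5] = max(1+9-1, 5+9-1, 9+5-1, 7+1-1, 7+0) = 13
v[6] = max(1+13-1, 5+9-1, 9+9-1, 7+5-1, 7+1-1, 8+0) = 17
v[7] = max(1+17-1, 5+13-1, 9+9-1, …, 8+1-1, 17+0) = 17
v[8] = max(1+17-1, 5+17-1, 9+13-1, …, 17+1-1, 13+0) = 21
One optimal plan: pieces 3 + 3 + 2 (2 cuts) → 23 − 2 = 21.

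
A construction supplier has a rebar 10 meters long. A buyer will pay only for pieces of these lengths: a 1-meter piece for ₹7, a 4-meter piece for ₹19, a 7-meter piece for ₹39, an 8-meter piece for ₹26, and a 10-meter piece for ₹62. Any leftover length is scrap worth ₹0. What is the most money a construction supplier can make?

Consider every possible first cut. best[k] is the best of p[i]+best[k−i] over all sellable i≤k.
best[1] = 7
best[2] = 14  (first piece 1, then best[1]=7)
best[3] = 21  (first piece 1, then best[2]=14)
best[4] = max(7+21, 19+0) = 28
best[5] = max(7+28, 19+7) = 35
best[6] = max(7+35, 19+14) = 42
best[7] = max(7+42, 19+21, 39+0) = 49
best[8] = max(7+49, 19+28, 39+7, 26+0) = 56
best[9] = max(7+56, 19+35, 39+14, 26+7) = 63
best[10] = max(7+63, 19+42, 39+21, 26+14, 62+0) = 70
One optimal cutting: 1 + 1 + 1 + 1 + 1 + 1 + 1 + 1 + 1 + 1 → ₹70.

70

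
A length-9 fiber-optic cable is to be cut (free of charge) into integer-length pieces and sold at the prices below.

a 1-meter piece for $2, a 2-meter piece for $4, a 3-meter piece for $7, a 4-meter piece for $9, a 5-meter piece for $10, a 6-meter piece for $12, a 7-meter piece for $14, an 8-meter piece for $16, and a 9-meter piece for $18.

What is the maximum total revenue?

21

Consider every possible first cut. R[k] is the best of p[i]+R[k−i] over all sellable i≤k.
R[1] = 2
R[2] = 4  (first piece 1, then R[1]=2)
R[3] = 7
R[4] = 9  (first piece 1, then R[3]=7)
R[5] = 11  (first piece 1, then R[4]=9)
R[6] = 14  (first piece 3, then R[3]=7)
R[7] = 16  (first piece 1, then R[6]=14)
R[8] = 18  (first piece 1, then R[7]=16)
R[9] = 21  (first piece 3, then R[6]=14)
One optimal cutting: 3 + 3 + 3 → $7 + $7 + $7 = $21.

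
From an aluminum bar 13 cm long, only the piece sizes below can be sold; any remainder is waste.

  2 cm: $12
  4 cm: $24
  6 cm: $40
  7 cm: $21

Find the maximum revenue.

Let r[k] be the best obtainable value from length k. For each k, try every first piece i and keep the best of price[i] + r[k−i].
r[1] = 0
r[2] = 12
r[3] = 12
r[4] = max(12+12, 24+0) = 24
r[5] = max(12+12, 24+0) = 24
r[6] = max(12+24, 24+12, 40+0) = 40
r[7] = max(12+24, 24+12, 40+0, 21+0) = 40
r[8] = max(12+40, 24+24, 40+12, 21+0) = 52
r[9] = max(12+40, 24+24, 40+12, 21+12) = 52
r[10] = max(12+52, 24+40, 40+24, 21+12) = 64
r[11] = max(12+52, 24+40, 40+24, 21+24) = 64
r[12] = max(12+64, 24+52, 40+40, 21+24) = 80
r[13] = max(12+64, 24+52, 40+40, 21+40) = 80
One optimal cutting: pieces 6 + 6 with 1 cm of scrap → $80.

80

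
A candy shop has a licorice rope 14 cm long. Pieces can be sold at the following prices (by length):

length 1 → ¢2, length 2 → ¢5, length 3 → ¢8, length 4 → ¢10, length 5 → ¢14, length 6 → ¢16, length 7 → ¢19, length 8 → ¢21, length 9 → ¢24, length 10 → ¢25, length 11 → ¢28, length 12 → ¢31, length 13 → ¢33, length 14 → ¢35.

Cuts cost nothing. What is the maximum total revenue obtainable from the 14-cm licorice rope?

Consider every possible first cut. v[k] is the best of p[i]+v[k−i] over all sellable i≤k.
v[1] = 2
v[2] = max(2+2, 5+0) = 5
v[3] = max(2+5, 5+2, 8+0) = 8
v[4] = max(2+8, 5+5, 8+2, 10+0) = 10
v[5] = max(2+10, 5+8, 8+5, 10+2, 14+0) = 14
v[6] = max(2+14, 5+10, 8+8, 10+5, 14+2, 16+0) = 16
v[7] = max(2+16, 5+14, 8+10, …, 16+2, 19+0) = 19
v[8] = max(2+19, 5+16, 8+14, …, 19+2, 21+0) = 22
v[9] = max(2+22, 5+19, 8+16, …, 21+2, 24+0) = 24
v[10] = max(2+24, 5+22, 8+19, …, 24+2, 25+0) = 28
v[11] = max(2+28, 5+24, 8+22, …, 25+2, 28+0) = 30
v[12] = max(2+30, 5+28, 8+24, …, 28+2, 31+0) = 33
v[13] = max(2+33, 5+30, 8+28, …, 31+2, 33+0) = 36
v[14] = max(2+36, 5+33, 8+30, …, 33+2, 35+0) = 38
One optimal cutting: 5 + 5 + 3 + 1 → ¢14 + ¢14 + ¢8 + ¢2 = ¢38.

38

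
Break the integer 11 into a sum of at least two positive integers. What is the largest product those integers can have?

Define f[k] = max over 1≤i<k of i · max(k−i, f[k−i]); the inner max lets the remainder stay uncut if that's better.
f[2] = 1*max(1,0) = 1*1 = 1
f[3] = max(1*2, 2*1) = 2
f[4] = max(1*3, 2*2, 3*1) = 4
f[5] = max(1*4, 2*3, 3*2, 4*1) = 6
f[6] = max(1*6, 2*4, 3*3, 4*2, 5*1) = 9
f[7] = max(1*9, 2*6, 3*4, 4*3, 5*2, 6*1) = 12
f[8] = max(1*12, 2*9, 3*6, …, 6*2, 7*1) = 18
f[9] = max(1*18, 2*12, 3*9, …, 7*2, 8*1) = 27
f[10] = max(1*27, 2*18, 3*12, …, 8*2, 9*1) = 36
f[11] = max(1*36, 2*27, 3*18, …, 9*2, 10*1) = 54
One optimal split: 3 + 3 + 3 + 2; product 3*3*3*2 = 54.

54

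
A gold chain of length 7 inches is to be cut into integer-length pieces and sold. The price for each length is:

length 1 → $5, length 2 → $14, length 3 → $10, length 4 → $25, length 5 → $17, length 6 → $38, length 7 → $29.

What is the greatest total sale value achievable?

47

Build r[k] bottom-up: r[k] = max over allowed piece i of (p[i] + r[k−i]).
r[1] = 5
r[2] = max(5+5, 14+0) = 14
r[3] = max(5+14, 14+5, 10+0) = 19
r[4] = max(5+19, 14+14, 10+5, 25+0) = 28
r[5] = max(5+28, 14+19, 10+14, 25+5, 17+0) = 33
r[6] = max(5+33, 14+28, 10+19, 25+14, 17+5, 38+0) = 42
r[7] = max(5+42, 14+33, 10+28, …, 38+5, 29+0) = 47
One optimal cutting: 2 + 2 + 2 + 1 → $14 + $14 + $14 + $5 = $47.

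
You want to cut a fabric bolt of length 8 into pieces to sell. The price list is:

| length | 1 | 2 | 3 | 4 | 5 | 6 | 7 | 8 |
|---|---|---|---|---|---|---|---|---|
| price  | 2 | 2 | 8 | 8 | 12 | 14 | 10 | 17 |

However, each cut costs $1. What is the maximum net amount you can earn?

Build net[k] bottom-up: net[k] = max over allowed piece i of (p[i] + net[k−i]) − 1 per cut.
net[1] = 2
net[2] = 3  (first piece 1, then net[1]=2)
net[3] = 8
net[4] = 9  (first piece 1, then net[3]=8)
net[5] = 12
net[6] = 15  (first piece 3, then net[3]=8)
net[7] = 16  (first piece 1, then net[6]=15)
net[8] = 19  (first piece 3, then net[5]=12)
One optimal plan: pieces 5 + 3 (1 cut) → $20 − $1 = $19.

19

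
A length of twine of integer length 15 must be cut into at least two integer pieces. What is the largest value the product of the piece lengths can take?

Fill prod[k] for k=2..15: at each k try every first piece i and multiply by the better of (k−i) uncut or prod[k−i].
prod[2] = 1*max(1,0) = 1*1 = 1
prod[3] = 1*max(2,1) = 1*2 = 2
prod[4] = 2*max(2,1) = 2*2 = 4
prod[5] = 2*max(3,2) = 2*3 = 6
prod[6] = 3*max(3,2) = 3*3 = 9
prod[7] = 2*max(5,6) = 2*6 = 12
prod[8] = 2*max(6,9) = 2*9 = 18
prod[9] = 3*max(6,9) = 3*9 = 27
prod[10] = 2*max(8,18) = 2*18 = 36
prod[11] = 2*max(9,27) = 2*27 = 54
prod[12] = 3*max(9,27) = 3*27 = 81
prod[13] = 2*max(11,54) = 2*54 = 108
prod[14] = 2*max(12,81) = 2*81 = 162
prod[15] = 3*max(12,81) = 3*81 = 243
One optimal split: 3 + 3 + 3 + 3 + 3; product 3*3*3*3*3 = 243.

243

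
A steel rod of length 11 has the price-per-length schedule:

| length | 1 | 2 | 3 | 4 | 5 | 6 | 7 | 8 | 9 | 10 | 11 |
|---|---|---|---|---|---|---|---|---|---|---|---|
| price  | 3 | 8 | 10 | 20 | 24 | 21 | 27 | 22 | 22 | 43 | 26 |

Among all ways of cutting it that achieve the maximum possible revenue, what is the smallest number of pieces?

Build r[k] bottom-up: r[k] = max over allowed piece i of (p[i] + r[k−i]).
r[1] = 3
r[2] = max(3+3, 8+0) = 8
r[3] = max(3+8, 8+3, 10+0) = 11
r[4] = max(3+11, 8+8, 10+3, 20+0) = 20
r[5] = max(3+20, 8+11, 10+8, 20+3, 24+0) = 24
r[6] = max(3+24, 8+20, 10+11, 20+8, 24+3, 21+0) = 28
r[7] = max(3+28, 8+24, 10+20, …, 21+3, 27+0) = 32
r[8] = max(3+32, 8+28, 10+24, …, 27+3, 22+0) = 40
r[9] = max(3+40, 8+32, 10+28, …, 22+3, 22+0) = 44
r[10] = max(3+44, 8+40, 10+32, …, 22+3, 43+0) = 48
r[11] = max(3+48, 8+44, 10+40, …, 43+3, 26+0) = 52
Maximum revenue is $52.
Now minimize piece count subject to staying optimal: for each k, pieces[k] = 1 + min over i with p[i]+r[k−i]=r[k] of pieces[k−i].
pieces[8] = 2
pieces[9] = 2
pieces[10] = 2
pieces[11] = 3

3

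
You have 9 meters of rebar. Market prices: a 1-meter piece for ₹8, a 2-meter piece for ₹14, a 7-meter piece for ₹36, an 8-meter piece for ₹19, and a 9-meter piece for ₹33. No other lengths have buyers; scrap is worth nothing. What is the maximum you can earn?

72

Let r[k] be the best obtainable value from length k. For each k, try every first piece i and keep the best of price[i] + r[k−i].
r[1] = 8
r[2] = max(8+8, 14+0) = 16
r[3] = max(8+16, 14+8) = 24
r[4] = max(8+24, 14+16) = 32
r[5] = max(8+32, 14+24) = 40
r[6] = max(8+40, 14+32) = 48
r[7] = max(8+48, 14+40, 36+0) = 56
r[8] = max(8+56, 14+48, 36+8, 19+0) = 64
r[9] = max(8+64, 14+56, 36+16, 19+8, 33+0) = 72
One optimal cutting: 1 + 1 + 1 + 1 + 1 + 1 + 1 + 1 + 1 → ₹72.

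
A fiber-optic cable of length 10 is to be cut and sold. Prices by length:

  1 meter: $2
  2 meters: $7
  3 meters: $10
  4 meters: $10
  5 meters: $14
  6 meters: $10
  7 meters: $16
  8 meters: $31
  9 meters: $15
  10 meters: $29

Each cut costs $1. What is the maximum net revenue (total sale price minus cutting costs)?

37

Let v[k] be the best obtainable value from length k. For each k, try every first piece i and keep the best of price[i] + v[k−i] minus the 1 cut fee when i<k.
v[1] = 2
v[2] = 7
v[3] = 10
v[4] = 13  (first piece 2, then v[2]=7)
v[5] = 16  (first piece 2, then v[3]=10)
v[6] = 19  (first piece 2, then v[4]=13)
v[7] = 22  (first piece 2, then v[5]=16)
v[8] = 31
v[9] = 32  (first piece 1, then v[8]=31)
v[10] = 37  (first piece 2, then v[8]=31)
One optimal plan: pieces 8 + 2 (1 cut) → $38 − $1 = $37.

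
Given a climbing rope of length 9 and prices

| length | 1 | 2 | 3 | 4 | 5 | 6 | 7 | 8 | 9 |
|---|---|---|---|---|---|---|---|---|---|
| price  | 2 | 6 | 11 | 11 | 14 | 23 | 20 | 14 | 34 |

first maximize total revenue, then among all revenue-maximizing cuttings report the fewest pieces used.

Let r[k] be the best obtainable value from length k. For each k, try every first piece i and keep the best of price[i] + r[k−i].
r[1] = 2
r[2] = max(2+2, 6+0) = 6
r[3] = max(2+6, 6+2, 11+0) = 11
r[4] = max(2+11, 6+6, 11+2, 11+0) = 13
r[5] = max(2+13, 6+11, 11+6, 11+2, 14+0) = 17
r[6] = max(2+17, 6+13, 11+11, 11+6, 14+2, 23+0) = 23
r[7] = max(2+23, 6+17, 11+13, …, 23+2, 20+0) = 25
r[8] = max(2+25, 6+23, 11+17, …, 20+2, 14+0) = 29
r[9] = max(2+29, 6+25, 11+23, …, 14+2, 34+0) = 34
Maximum revenue is €34.
Now minimize piece count subject to staying optimal: for each k, pieces[k] = 1 + min over i with p[i]+r[k−i]=r[k] of pieces[k−i].
pieces[6] = 1
pieces[7] = 2
pieces[8] = 2
pieces[9] = 1

1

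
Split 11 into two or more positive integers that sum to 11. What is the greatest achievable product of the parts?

54

Fill P[k] for k=2..11: at each k try every first piece i and multiply by the better of (k−i) uncut or P[k−i].
P[2] = 1·max(1,0) = 1·1 = 1
P[3] = 1·max(2,1) = 1·2 = 2
P[4] = 2·max(2,1) = 2·2 = 4
P[5] = 2·max(3,2) = 2·3 = 6
P[6] = 3·max(3,2) = 3·3 = 9
P[7] = 2·max(5,6) = 2·6 = 12
P[8] = 2·max(6,9) = 2·9 = 18
P[9] = 3·max(6,9) = 3·9 = 27
P[10] = 2·max(8,18) = 2·18 = 36
P[11] = 2·max(9,27) = 2·27 = 54
One optimal split: 3 + 3 + 3 + 2; product 3·3·3·2 = 54.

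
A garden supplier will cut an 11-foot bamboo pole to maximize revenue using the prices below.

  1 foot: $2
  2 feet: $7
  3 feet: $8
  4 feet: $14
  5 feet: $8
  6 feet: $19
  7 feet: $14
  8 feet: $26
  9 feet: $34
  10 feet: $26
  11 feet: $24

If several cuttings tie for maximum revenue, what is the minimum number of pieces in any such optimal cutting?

2

Let r[k] be the best obtainable value from length k. For each k, try every first piece i and keep the best of price[i] + r[k−i].
r[1] = 2
r[2] = 7
r[3] = 9  (first piece 1, then r[2]=7)
r[4] = 14  (first piece 2, then r[2]=7)
r[5] = 16  (first piece 1, then r[4]=14)
r[6] = 21  (first piece 2, then r[4]=14)
r[7] = 23  (first piece 1, then r[6]=21)
r[8] = 28  (first piece 2, then r[6]=21)
r[9] = 34
r[10] = 36  (first piece 1, then r[9]=34)
r[11] = 41  (first piece 2, then r[9]=34)
Maximum revenue is $41.
Now minimize piece count subject to staying optimal: for each k, pieces[k] = 1 + min over i with p[i]+r[k−i]=r[k] of pieces[k−i].
pieces[8] = 2
pieces[9] = 1
pieces[10] = 2
pieces[11] = 2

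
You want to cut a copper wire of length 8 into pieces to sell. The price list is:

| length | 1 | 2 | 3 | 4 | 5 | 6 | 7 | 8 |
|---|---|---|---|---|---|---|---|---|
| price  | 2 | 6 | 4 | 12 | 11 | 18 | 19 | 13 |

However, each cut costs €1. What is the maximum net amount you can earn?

23

Let v[k] be the best obtainable value from length k. For each k, try every first piece i and keep the best of price[i] + v[k−i] minus the 1 cut fee when i<k.
v[1] = 2
v[2] = max(2+2-1, 6+0) = 6
v[3] = max(2+6-1, 6+2-1, 4+0) = 7
v[4] = max(2+7-1, 6+6-1, 4+2-1, 12+0) = 12
v[5] = max(2+12-1, 6+7-1, 4+6-1, 12+2-1, 11+0) = 13
v[6] = max(2+13-1, 6+12-1, 4+7-1, 12+6-1, 11+2-1, 18+0) = 18
v[7] = max(2+18-1, 6+13-1, 4+12-1, …, 18+2-1, 19+0) = 19
v[8] = max(2+19-1, 6+18-1, 4+13-1, …, 19+2-1, 13+0) = 23
One optimal plan: pieces 6 + 2 (1 cut) → €24 − €1 = €23.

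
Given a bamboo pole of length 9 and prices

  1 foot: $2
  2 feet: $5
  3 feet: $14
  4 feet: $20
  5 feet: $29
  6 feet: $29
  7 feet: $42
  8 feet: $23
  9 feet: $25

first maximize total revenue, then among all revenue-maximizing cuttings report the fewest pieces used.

Let r[k] be the best obtainable value from length k. For each k, try every first piece i and keep the best of price[i] + r[k−i].
r[1] = 2
r[2] = 5
r[3] = 14
r[4] = 20
r[5] = 29
r[6] = 31  (first piece 1, then r[5]=29)
r[7] = 42
r[8] = 44  (first piece 1, then r[7]=42)
r[9] = 49  (first piece 4, then r[5]=29)
Maximum revenue is $49.
Now minimize piece count subject to staying optimal: for each k, pieces[k] = 1 + min over i with p[i]+r[k−i]=r[k] of pieces[k−i].
pieces[6] = 2
pieces[7] = 1
pieces[8] = 2
pieces[9] = 2

2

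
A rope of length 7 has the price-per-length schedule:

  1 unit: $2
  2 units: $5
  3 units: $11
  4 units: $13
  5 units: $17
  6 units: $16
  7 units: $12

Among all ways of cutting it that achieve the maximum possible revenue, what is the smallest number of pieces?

Build r[k] bottom-up: r[k] = max over allowed piece i of (p[i] + r[k−i]).
r[1] = 2
r[2] = max(2+2, 5+0) = 5
r[3] = max(2+5, 5+2, 11+0) = 11
r[4] = max(2+11, 5+5, 11+2, 13+0) = 13
r[5] = max(2+13, 5+11, 11+5, 13+2, 17+0) = 17
r[6] = max(2+17, 5+13, 11+11, 13+5, 17+2, 16+0) = 22
r[7] = max(2+22, 5+17, 11+13, …, 16+2, 12+0) = 24
Maximum revenue is $24.
Now minimize piece count subject to staying optimal: for each k, pieces[k] = 1 + min over i with p[i]+r[k−i]=r[k] of pieces[k−i].
pieces[4] = 1
pieces[5] = 1
pieces[6] = 2
pieces[7] = 2

2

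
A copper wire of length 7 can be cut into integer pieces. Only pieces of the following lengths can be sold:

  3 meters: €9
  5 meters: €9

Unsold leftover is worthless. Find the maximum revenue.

Let best[k] be the best obtainable value from length k. For each k, try every first piece i and keep the best of price[i] + best[k−i].
best[1] = 0
best[2] = 0
best[3] = 9
best[4] = 9
best[5] = max(9+0, 9+0) = 9
best[6] = max(9+9, 9+0) = 18
best[7] = max(9+9, 9+0) = 18
One optimal cutting: pieces 3 + 3 with 1 meter of scrap → €18.

18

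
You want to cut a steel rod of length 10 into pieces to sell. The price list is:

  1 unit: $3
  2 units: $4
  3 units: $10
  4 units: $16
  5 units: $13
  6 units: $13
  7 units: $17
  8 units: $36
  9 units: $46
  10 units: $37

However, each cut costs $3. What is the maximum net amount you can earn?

46

Consider every possible first cut. r[k] is the best of p[i]+r[k−i] over all sellable i≤k, charging 3 whenever i<k.
r[1] = 3
r[2] = max(3+3-3, 4+0) = 4
r[3] = max(3+4-3, 4+3-3, 10+0) = 10
r[4] = max(3+10-3, 4+4-3, 10+3-3, 16+0) = 16
r[5] = max(3+16-3, 4+10-3, 10+4-3, 16+3-3, 13+0) = 16
r[6] = max(3+16-3, 4+16-3, 10+10-3, 16+4-3, 13+3-3, 13+0) = 17
r[7] = max(3+17-3, 4+16-3, 10+16-3, …, 13+3-3, 17+0) = 23
r[8] = max(3+23-3, 4+17-3, 10+16-3, …, 17+3-3, 36+0) = 36
r[9] = max(3+36-3, 4+23-3, 10+17-3, …, 36+3-3, 46+0) = 46
r[10] = max(3+46-3, 4+36-3, 10+23-3, …, 46+3-3, 37+0) = 46
One optimal plan: pieces 9 + 1 (1 cut) → $49 − $3 = $46.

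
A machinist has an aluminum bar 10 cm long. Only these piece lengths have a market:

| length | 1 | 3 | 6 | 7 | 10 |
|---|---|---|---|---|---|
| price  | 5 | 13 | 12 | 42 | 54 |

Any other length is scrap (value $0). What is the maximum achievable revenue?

57

Consider every possible first cut. best[k] is the best of p[i]+best[k−i] over all sellable i≤k.
best[1] = 5
best[2] = 10  (first piece 1, then best[1]=5)
best[3] = 15  (first piece 1, then best[2]=10)
best[4] = 20  (first piece 1, then best[3]=15)
best[5] = 25  (first piece 1, then best[4]=20)
best[6] = 30  (first piece 1, then best[5]=25)
best[7] = 42
best[8] = 47  (first piece 1, then best[7]=42)
best[9] = 52  (first piece 1, then best[8]=47)
best[10] = 57  (first piece 1, then best[9]=52)
One optimal cutting: 7 + 1 + 1 + 1 → $57.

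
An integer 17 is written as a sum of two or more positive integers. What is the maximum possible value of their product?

486

Fill g[k] for k=2..17: at each k try every first piece i and multiply by the better of (k−i) uncut or g[k−i].
Small cases: g[2]=1, g[3]=2, g[4]=4, g[5]=6, g[6]=9, g[7]=12, g[8]=18, g[9]=27, g[10]=36.
g[11] = 2*max(9,27) = 2*27 = 54
g[12] = 3*max(9,27) = 3*27 = 81
g[13] = 2*max(11,54) = 2*54 = 108
g[14] = 2*max(12,81) = 2*81 = 162
g[15] = 3*max(12,81) = 3*81 = 243
g[16] = 2*max(14,162) = 2*162 = 324
g[17] = 2*max(15,243) = 2*243 = 486
One optimal split: 3 + 3 + 3 + 3 + 3 + 2; product 3*3*3*3*3*2 = 486.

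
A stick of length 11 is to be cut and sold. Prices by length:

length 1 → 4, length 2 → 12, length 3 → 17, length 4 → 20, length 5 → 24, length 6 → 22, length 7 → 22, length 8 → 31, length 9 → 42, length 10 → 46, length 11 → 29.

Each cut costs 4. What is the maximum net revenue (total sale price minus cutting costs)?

51

Build v[k] bottom-up: v[k] = max over allowed piece i of (p[i] + v[k−i]) − 4 per cut.
v[1] = 4
v[2] = 12
v[3] = 17
v[4] = 20  (first piece 2, then v[2]=12)
v[5] = 25  (first piece 2, then v[3]=17)
v[6] = 30  (first piece 3, then v[3]=17)
v[7] = 33  (first piece 2, then v[5]=25)
v[8] = 38  (first piece 2, then v[6]=30)
v[9] = 43  (first piece 3, then v[6]=30)
v[10] = 46  (first piece 2, then v[8]=38)
v[11] = 51  (first piece 2, then v[9]=43)
One optimal plan: pieces 3 + 3 + 3 + 2 (3 cuts) → 63 − 12 = 51.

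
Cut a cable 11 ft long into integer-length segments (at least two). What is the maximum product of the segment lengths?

54

Define f[k] = max over 1≤i<k of i · max(k−i, f[k−i]); the inner max lets the remainder stay uncut if that's better.
f[2] = 1×max(1,0) = 1×1 = 1
f[3] = max(1×2, 2×1) = 2
f[4] = max(1×3, 2×2, 3×1) = 4
f[5] = max(1×4, 2×3, 3×2, 4×1) = 6
f[6] = max(1×6, 2×4, 3×3, 4×2, 5×1) = 9
f[7] = max(1×9, 2×6, 3×4, 4×3, 5×2, 6×1) = 12
f[8] = max(1×12, 2×9, 3×6, …, 6×2, 7×1) = 18
f[9] = max(1×18, 2×12, 3×9, …, 7×2, 8×1) = 27
f[10] = max(1×27, 2×18, 3×12, …, 8×2, 9×1) = 36
f[11] = max(1×36, 2×27, 3×18, …, 9×2, 10×1) = 54
One optimal split: 3 + 3 + 3 + 2; product 3×3×3×2 = 54.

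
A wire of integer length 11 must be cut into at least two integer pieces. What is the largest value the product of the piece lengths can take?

54

Define P[k] = max over 1≤i<k of i · max(k−i, P[k−i]); the inner max lets the remainder stay uncut if that's better.
P[2] = 1×max(1,0) = 1×1 = 1
P[3] = max(1×2, 2×1) = 2
P[4] = max(1×3, 2×2, 3×1) = 4
P[5] = max(1×4, 2×3, 3×2, 4×1) = 6
P[6] = max(1×6, 2×4, 3×3, 4×2, 5×1) = 9
P[7] = max(1×9, 2×6, 3×4, 4×3, 5×2, 6×1) = 12
P[8] = max(1×12, 2×9, 3×6, …, 6×2, 7×1) = 18
P[9] = max(1×18, 2×12, 3×9, …, 7×2, 8×1) = 27
P[10] = max(1×27, 2×18, 3×12, …, 8×2, 9×1) = 36
P[11] = max(1×36, 2×27, 3×18, …, 9×2, 10×1) = 54
One optimal split: 3 + 3 + 3 + 2; product 3×3×3×2 = 54.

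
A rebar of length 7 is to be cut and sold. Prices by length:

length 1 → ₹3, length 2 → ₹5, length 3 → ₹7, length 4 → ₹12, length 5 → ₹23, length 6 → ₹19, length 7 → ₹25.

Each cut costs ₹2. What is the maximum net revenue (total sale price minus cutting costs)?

26

Build v[k] bottom-up: v[k] = max over allowed piece i of (p[i] + v[k−i]) − 2 per cut.
v[1] = 3
v[2] = max(3+3-2, 5+0) = 5
v[3] = max(3+5-2, 5+3-2, 7+0) = 7
v[4] = max(3+7-2, 5+5-2, 7+3-2, 12+0) = 12
v[5] = max(3+12-2, 5+7-2, 7+5-2, 12+3-2, 23+0) = 23
v[6] = max(3+23-2, 5+12-2, 7+7-2, 12+5-2, 23+3-2, 19+0) = 24
v[7] = max(3+24-2, 5+23-2, 7+12-2, …, 19+3-2, 25+0) = 26
One optimal plan: pieces 5 + 2 (1 cut) → ₹28 − ₹2 = ₹26.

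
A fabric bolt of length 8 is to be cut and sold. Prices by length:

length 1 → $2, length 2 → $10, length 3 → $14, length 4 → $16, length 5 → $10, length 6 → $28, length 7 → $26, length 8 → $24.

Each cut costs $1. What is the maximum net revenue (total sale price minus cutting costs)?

37

Consider every possible first cut. v[k] is the best of p[i]+v[k−i] over all sellable i≤k, charging 1 whenever i<k.
v[1] = 2
v[2] = 10
v[3] = 14
v[4] = 19  (first piece 2, then v[2]=10)
v[5] = 23  (first piece 2, then v[3]=14)
v[6] = 28  (first piece 2, then v[4]=19)
v[7] = 32  (first piece 2, then v[5]=23)
v[8] = 37  (first piece 2, then v[6]=28)
One optimal plan: pieces 2 + 2 + 2 + 2 (3 cuts) → $40 − $3 = $37.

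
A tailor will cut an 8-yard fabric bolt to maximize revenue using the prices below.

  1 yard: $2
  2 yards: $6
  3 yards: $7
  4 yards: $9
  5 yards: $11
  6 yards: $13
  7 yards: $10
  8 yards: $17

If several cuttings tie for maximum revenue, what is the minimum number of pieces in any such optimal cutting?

4

Let r[k] be the best obtainable value from length k. For each k, try every first piece i and keep the best of price[i] + r[k−i].
r[1] = 2
r[2] = max(2+2, 6+0) = 6
r[3] = max(2+6, 6+2, 7+0) = 8
r[4] = max(2+8, 6+6, 7+2, 9+0) = 12
r[5] = max(2+12, 6+8, 7+6, 9+2, 11+0) = 14
r[6] = max(2+14, 6+12, 7+8, 9+6, 11+2, 13+0) = 18
r[7] = max(2+18, 6+14, 7+12, …, 13+2, 10+0) = 20
r[8] = max(2+20, 6+18, 7+14, …, 10+2, 17+0) = 24
Maximum revenue is $24.
Now minimize piece count subject to staying optimal: for each k, pieces[k] = 1 + min over i with p[i]+r[k−i]=r[k] of pieces[k−i].
pieces[5] = 3
pieces[6] = 3
pieces[7] = 4
pieces[8] = 4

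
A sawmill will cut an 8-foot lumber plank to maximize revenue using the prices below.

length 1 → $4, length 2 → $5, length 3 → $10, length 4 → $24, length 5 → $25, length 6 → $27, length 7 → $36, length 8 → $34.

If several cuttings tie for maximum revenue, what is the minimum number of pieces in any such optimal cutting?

2

Let r[k] be the best obtainable value from length k. For each k, try every first piece i and keep the best of price[i] + r[k−i].
r[1] = 4
r[2] = 8  (first piece 1, then r[1]=4)
r[3] = 12  (first piece 1, then r[2]=8)
r[4] = 24
r[5] = 28  (first piece 1, then r[4]=24)
r[6] = 32  (first piece 1, then r[5]=28)
r[7] = 36  (first piece 1, then r[6]=32)
r[8] = 48  (first piece 4, then r[4]=24)
Maximum revenue is $48.
Now minimize piece count subject to staying optimal: for each k, pieces[k] = 1 + min over i with p[i]+r[k−i]=r[k] of pieces[k−i].
pieces[5] = 2
pieces[6] = 3
pieces[7] = 1
pieces[8] = 2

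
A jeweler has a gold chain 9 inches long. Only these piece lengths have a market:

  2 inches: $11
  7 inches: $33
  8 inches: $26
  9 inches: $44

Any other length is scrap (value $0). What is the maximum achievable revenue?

44

Build best[k] bottom-up: best[k] = max over allowed piece i of (p[i] + best[k−i]).
best[1] = 0
best[2] = 11
best[3] = 11
best[4] = 22  (first piece 2, then best[2]=11)
best[5] = 22
best[6] = 33  (first piece 2, then best[4]=22)
best[7] = max(11+22, 33+0) = 33
best[8] = max(11+33, 33+0, 26+0) = 44
best[9] = max(11+33, 33+11, 26+0, 44+0) = 44
One optimal cutting: pieces 2 + 2 + 2 + 2 with 1 inch of scrap → $44.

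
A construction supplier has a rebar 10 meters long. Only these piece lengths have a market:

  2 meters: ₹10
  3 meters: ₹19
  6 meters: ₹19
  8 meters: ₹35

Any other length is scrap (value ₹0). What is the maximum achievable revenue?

Build r[k] bottom-up: r[k] = max over allowed piece i of (p[i] + r[k−i]).
r[1] = 0
r[2] = 10
r[3] = max(10+0, 19+0) = 19
r[4] = max(10+10, 19+0) = 20
r[5] = max(10+19, 19+10) = 29
r[6] = max(10+20, 19+19, 19+0) = 38
r[7] = max(10+29, 19+20, 19+0) = 39
r[8] = max(10+38, 19+29, 19+10, 35+0) = 48
r[9] = max(10+39, 19+38, 19+19, 35+0) = 57
r[10] = max(10+48, 19+39, 19+20, 35+10) = 58
One optimal cutting: 3 + 3 + 2 + 2 → ₹58.

58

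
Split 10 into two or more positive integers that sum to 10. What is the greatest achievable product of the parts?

36

Let prod[k] be the best product for length k (with at least one cut). For each first piece i, the rest contributes max(k−i, prod[k−i]).
prod[2] = 1×max(1,0) = 1×1 = 1
prod[3] = max(1×2, 2×1) = 2
prod[4] = max(1×3, 2×2, 3×1) = 4
prod[5] = max(1×4, 2×3, 3×2, 4×1) = 6
prod[6] = max(1×6, 2×4, 3×3, 4×2, 5×1) = 9
prod[7] = max(1×9, 2×6, 3×4, 4×3, 5×2, 6×1) = 12
prod[8] = max(1×12, 2×9, 3×6, …, 6×2, 7×1) = 18
prod[9] = max(1×18, 2×12, 3×9, …, 7×2, 8×1) = 27
prod[10] = max(1×27, 2×18, 3×12, …, 8×2, 9×1) = 36
One optimal split: 3 + 3 + 2 + 2; product 3×3×2×2 = 36.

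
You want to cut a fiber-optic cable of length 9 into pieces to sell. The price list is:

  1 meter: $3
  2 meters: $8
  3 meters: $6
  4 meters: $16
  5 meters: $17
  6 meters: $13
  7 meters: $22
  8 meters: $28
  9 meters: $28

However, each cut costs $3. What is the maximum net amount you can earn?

Consider every possible first cut. r[k] is the best of p[i]+r[k−i] over all sellable i≤k, charging 3 whenever i<k.
r[1] = 3
r[2] = max(3+3-3, 8+0) = 8
r[3] = max(3+8-3, 8+3-3, 6+0) = 8
r[4] = max(3+8-3, 8+8-3, 6+3-3, 16+0) = 16
r[5] = max(3+16-3, 8+8-3, 6+8-3, 16+3-3, 17+0) = 17
r[6] = max(3+17-3, 8+16-3, 6+8-3, 16+8-3, 17+3-3, 13+0) = 21
r[7] = max(3+21-3, 8+17-3, 6+16-3, …, 13+3-3, 22+0) = 22
r[8] = max(3+22-3, 8+21-3, 6+17-3, …, 22+3-3, 28+0) = 29
r[9] = max(3+29-3, 8+22-3, 6+21-3, …, 28+3-3, 28+0) = 30
One optimal plan: pieces 5 + 4 (1 cut) → $33 − $3 = $30.

30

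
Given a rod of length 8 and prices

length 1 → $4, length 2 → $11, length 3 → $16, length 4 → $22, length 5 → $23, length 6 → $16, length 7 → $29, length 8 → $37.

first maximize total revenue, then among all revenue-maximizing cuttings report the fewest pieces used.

2

Build r[k] bottom-up: r[k] = max over allowed piece i of (p[i] + r[k−i]).
r[1] = 4
r[2] = 11
r[3] = 16
r[4] = 22  (first piece 2, then r[2]=11)
r[5] = 27  (first piece 2, then r[3]=16)
r[6] = 33  (first piece 2, then r[4]=22)
r[7] = 38  (first piece 2, then r[5]=27)
r[8] = 44  (first piece 2, then r[6]=33)
Maximum revenue is $44.
Now minimize piece count subject to staying optimal: for each k, pieces[k] = 1 + min over i with p[i]+r[k−i]=r[k] of pieces[k−i].
pieces[5] = 2
pieces[6] = 2
pieces[7] = 2
pieces[8] = 2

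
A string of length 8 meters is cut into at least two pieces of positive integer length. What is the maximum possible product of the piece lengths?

18

Let g[k] be the best product for length k (with at least one cut). For each first piece i, the rest contributes max(k−i, g[k−i]).
Small cases: g[2]=1.
g[3] = 1·max(2,1) = 1·2 = 2
g[4] = 2·max(2,1) = 2·2 = 4
g[5] = 2·max(3,2) = 2·3 = 6
g[6] = 3·max(3,2) = 3·3 = 9
g[7] = 2·max(5,6) = 2·6 = 12
g[8] = 2·max(6,9) = 2·9 = 18
One optimal split: 3 + 3 + 2; product 3·3·2 = 18.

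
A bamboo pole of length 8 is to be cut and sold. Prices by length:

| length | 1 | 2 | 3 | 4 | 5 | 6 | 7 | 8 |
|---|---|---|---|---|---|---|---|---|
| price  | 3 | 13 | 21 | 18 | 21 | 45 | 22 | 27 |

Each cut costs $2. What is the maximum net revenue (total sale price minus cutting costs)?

Consider every possible first cut. net[k] is the best of p[i]+net[k−i] over all sellable i≤k, charging 2 whenever i<k.
net[1] = 3
net[2] = 13
net[3] = 21
net[4] = 24  (first piece 2, then net[2]=13)
net[5] = 32  (first piece 2, then net[3]=21)
net[6] = 45
net[7] = 46  (first piece 1, then net[6]=45)
net[8] = 56  (first piece 2, then net[6]=45)
One optimal plan: pieces 6 + 2 (1 cut) → $58 − $2 = $56.

56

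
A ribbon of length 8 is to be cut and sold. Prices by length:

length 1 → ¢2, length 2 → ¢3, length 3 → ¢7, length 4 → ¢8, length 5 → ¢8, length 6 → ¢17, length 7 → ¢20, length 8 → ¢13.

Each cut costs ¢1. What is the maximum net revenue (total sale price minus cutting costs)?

Consider every possible first cut. r[k] is the best of p[i]+r[k−i] over all sellable i≤k, charging 1 whenever i<k.
r[1] = 2
r[2] = max(2+2-1, 3+0) = 3
r[3] = max(2+3-1, 3+2-1, 7+0) = 7
r[4] = max(2+7-1, 3+3-1, 7+2-1, 8+0) = 8
r[5] = max(2+8-1, 3+7-1, 7+3-1, 8+2-1, 8+0) = 9
r[6] = max(2+9-1, 3+8-1, 7+7-1, 8+3-1, 8+2-1, 17+0) = 17
r[7] = max(2+17-1, 3+9-1, 7+8-1, …, 17+2-1, 20+0) = 20
r[8] = max(2+20-1, 3+17-1, 7+9-1, …, 20+2-1, 13+0) = 21
One optimal plan: pieces 7 + 1 (1 cut) → ¢22 − ¢1 = ¢21.

21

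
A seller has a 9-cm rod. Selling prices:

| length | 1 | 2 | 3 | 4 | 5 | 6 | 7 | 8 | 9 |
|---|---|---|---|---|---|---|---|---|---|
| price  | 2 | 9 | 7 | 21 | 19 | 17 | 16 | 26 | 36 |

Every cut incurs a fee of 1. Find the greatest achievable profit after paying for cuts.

42

Consider every possible first cut. net[k] is the best of p[i]+net[k−i] over all sellable i≤k, charging 1 whenever i<k.
net[1] = 2
net[2] = 9
net[3] = 10  (first piece 1, then net[2]=9)
net[4] = 21
net[5] = 22  (first piece 1, then net[4]=21)
net[6] = 29  (first piece 2, then net[4]=21)
net[7] = 30  (first piece 1, then net[6]=29)
net[8] = 41  (first piece 4, then net[4]=21)
net[9] = 42  (first piece 1, then net[8]=41)
One optimal plan: pieces 4 + 4 + 1 (2 cuts) → 44 − 2 = 42.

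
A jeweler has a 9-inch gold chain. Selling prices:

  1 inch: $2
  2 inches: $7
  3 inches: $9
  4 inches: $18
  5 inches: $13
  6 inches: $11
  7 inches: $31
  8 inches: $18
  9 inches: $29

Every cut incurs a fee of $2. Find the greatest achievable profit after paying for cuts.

36

Build v[k] bottom-up: v[k] = max over allowed piece i of (p[i] + v[k−i]) − 2 per cut.
v[1] = 2
v[2] = max(2+2-2, 7+0) = 7
v[3] = max(2+7-2, 7+2-2, 9+0) = 9
v[4] = max(2+9-2, 7+7-2, 9+2-2, 18+0) = 18
v[5] = max(2+18-2, 7+9-2, 9+7-2, 18+2-2, 13+0) = 18
v[6] = max(2+18-2, 7+18-2, 9+9-2, 18+7-2, 13+2-2, 11+0) = 23
v[7] = max(2+23-2, 7+18-2, 9+18-2, …, 11+2-2, 31+0) = 31
v[8] = max(2+31-2, 7+23-2, 9+18-2, …, 31+2-2, 18+0) = 34
v[9] = max(2+34-2, 7+31-2, 9+23-2, …, 18+2-2, 29+0) = 36
One optimal plan: pieces 7 + 2 (1 cut) → $38 − $2 = $36.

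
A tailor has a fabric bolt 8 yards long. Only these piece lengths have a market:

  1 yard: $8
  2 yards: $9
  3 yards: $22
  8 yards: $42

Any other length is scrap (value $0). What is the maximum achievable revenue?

Let best[k] be the best obtainable value from length k. For each k, try every first piece i and keep the best of price[i] + best[k−i].
best[1] = 8
best[2] = max(8+8, 9+0) = 16
best[3] = max(8+16, 9+8, 22+0) = 24
best[4] = max(8+24, 9+16, 22+8) = 32
best[5] = max(8+32, 9+24, 22+16) = 40
best[6] = max(8+40, 9+32, 22+24) = 48
best[7] = max(8+48, 9+40, 22+32) = 56
best[8] = max(8+56, 9+48, 22+40, 42+0) = 64
One optimal cutting: 1 + 1 + 1 + 1 + 1 + 1 + 1 + 1 → $64.

64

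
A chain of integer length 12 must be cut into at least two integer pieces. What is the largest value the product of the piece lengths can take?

Define m[k] = max over 1≤i<k of i · max(k−i, m[k−i]); the inner max lets the remainder stay uncut if that's better.
m[2] = 1*max(1,0) = 1*1 = 1
m[3] = max(1*2, 2*1) = 2
m[4] = max(1*3, 2*2, 3*1) = 4
m[5] = max(1*4, 2*3, 3*2, 4*1) = 6
m[6] = max(1*6, 2*4, 3*3, 4*2, 5*1) = 9
m[7] = max(1*9, 2*6, 3*4, 4*3, 5*2, 6*1) = 12
m[8] = max(1*12, 2*9, 3*6, …, 6*2, 7*1) = 18
m[9] = max(1*18, 2*12, 3*9, …, 7*2, 8*1) = 27
m[10] = max(1*27, 2*18, 3*12, …, 8*2, 9*1) = 36
m[11] = max(1*36, 2*27, 3*18, …, 9*2, 10*1) = 54
m[12] = max(1*54, 2*36, 3*27, …, 10*2, 11*1) = 81
One optimal split: 3 + 3 + 3 + 3; product 3*3*3*3 = 81.

81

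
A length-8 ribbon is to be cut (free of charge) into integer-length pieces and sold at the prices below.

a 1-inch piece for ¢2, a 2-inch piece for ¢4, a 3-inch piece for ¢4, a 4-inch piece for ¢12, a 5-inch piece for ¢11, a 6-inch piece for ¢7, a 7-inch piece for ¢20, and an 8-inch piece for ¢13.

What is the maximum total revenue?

24

Consider every possible first cut. r[k] is the best of p[i]+r[k−i] over all sellable i≤k.
r[1] = 2
r[2] = max(2+2, 4+0) = 4
r[3] = max(2+4, 4+2, 4+0) = 6
r[4] = max(2+6, 4+4, 4+2, 12+0) = 12
r[5] = max(2+12, 4+6, 4+4, 12+2, 11+0) = 14
r[6] = max(2+14, 4+12, 4+6, 12+4, 11+2, 7+0) = 16
r[7] = max(2+16, 4+14, 4+12, …, 7+2, 20+0) = 20
r[8] = max(2+20, 4+16, 4+14, …, 20+2, 13+0) = 24
One optimal cutting: 4 + 4 → ¢12 + ¢12 = ¢24.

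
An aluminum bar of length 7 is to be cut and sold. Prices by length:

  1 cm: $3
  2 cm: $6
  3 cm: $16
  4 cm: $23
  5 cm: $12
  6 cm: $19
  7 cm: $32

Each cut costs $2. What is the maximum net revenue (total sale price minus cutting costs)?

37

Build net[k] bottom-up: net[k] = max over allowed piece i of (p[i] + net[k−i]) − 2 per cut.
net[1] = 3
net[2] = 6
net[3] = 16
net[4] = 23
net[5] = 24  (first piece 1, then net[4]=23)
net[6] = 30  (first piece 3, then net[3]=16)
net[7] = 37  (first piece 3, then net[4]=23)
One optimal plan: pieces 4 + 3 (1 cut) → $39 − $2 = $37.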